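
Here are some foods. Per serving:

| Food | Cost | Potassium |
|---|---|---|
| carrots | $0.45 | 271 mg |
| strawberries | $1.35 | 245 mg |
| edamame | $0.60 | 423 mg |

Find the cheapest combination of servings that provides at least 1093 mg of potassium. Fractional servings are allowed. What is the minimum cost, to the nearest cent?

$1.55

Cost per mg of potassium: edamame $0.0014, carrots $0.0017, strawberries $0.0055.
With no serving limits, use only edamame: 1093 mg / 423 mg = 2.584 servings × $0.60 = $1.55.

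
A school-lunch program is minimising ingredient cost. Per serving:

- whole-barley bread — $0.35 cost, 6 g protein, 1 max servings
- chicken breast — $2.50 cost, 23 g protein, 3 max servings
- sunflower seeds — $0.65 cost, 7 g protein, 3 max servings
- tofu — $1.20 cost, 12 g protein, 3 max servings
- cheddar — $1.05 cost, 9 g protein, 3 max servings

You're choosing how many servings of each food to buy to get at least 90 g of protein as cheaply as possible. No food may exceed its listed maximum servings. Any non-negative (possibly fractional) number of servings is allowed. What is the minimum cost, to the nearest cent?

$8.83

Cost per g of protein: whole-barley bread $0.0583, sunflower seeds $0.0929, tofu $0.1000, chicken breast $0.1087, cheddar $0.1167.
Take 1 serving of whole-barley bread: +6.0 g protein for $0.35 (total $0.35, still need 84.0 g).
Take 3 servings of sunflower seeds: +21.0 g protein for $1.95 (total $2.30, still need 63.0 g).
Take 3 servings of tofu: +36.0 g protein for $3.60 (total $5.90, still need 27.0 g).
Take 1.174 servings of chicken breast: +27.0 g protein for $2.93 (total $8.83, still need 0.0 g).
Greedy by cheapest-per-g is optimal for a single linear constraint, so the minimum cost is $8.83.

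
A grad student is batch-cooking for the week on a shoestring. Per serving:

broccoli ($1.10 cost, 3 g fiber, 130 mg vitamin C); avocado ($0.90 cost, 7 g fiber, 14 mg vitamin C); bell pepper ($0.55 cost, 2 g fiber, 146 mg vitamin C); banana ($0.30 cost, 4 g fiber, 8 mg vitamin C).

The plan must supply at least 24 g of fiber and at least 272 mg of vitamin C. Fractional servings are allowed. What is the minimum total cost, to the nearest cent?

For a min-cost LP with two ≥-constraints, a basic feasible solution has at most two positive variables.
broccoli only: max(24/3, 272/130) = 8 servings → $8.80.
avocado only: max(24/7, 272/14) = 19.43 servings → $17.49.
bell pepper only: max(24/2, 272/146) = 12 servings → $6.60.
banana only: max(24/4, 272/8) = 34 servings → $10.20.
broccoli + avocado with both tight: 1.806 servings and 2.654 servings → $4.38.
broccoli + bell pepper: intersection lies outside the first quadrant.
broccoli + banana with both tight: 1.806 servings and 4.645 servings → $3.38.
avocado + bell pepper with both tight: 2.978 servings and 1.577 servings → $3.55.
avocado + banana (both tight): parallel constraints — no distinct corner.
bell pepper + banana with both tight: 1.577 servings and 5.211 servings → $2.43.
Cheapest feasible corner: $2.43.

$2.43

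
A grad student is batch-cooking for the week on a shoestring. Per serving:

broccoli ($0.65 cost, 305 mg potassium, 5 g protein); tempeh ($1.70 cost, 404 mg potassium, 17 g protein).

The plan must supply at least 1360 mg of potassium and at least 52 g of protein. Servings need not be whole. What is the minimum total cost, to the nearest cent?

Two binding constraints pin down two serving amounts, so the optimal mix uses at most two foods. The candidates are each food alone (scaled to the tighter of potassium/protein) and each pair with both constraints tight.
broccoli only: max(1360/305, 52/5) = 10.4 servings → $6.76.
tempeh only: max(1360/404, 52/17) = 3.366 servings → $5.72.
broccoli + tempeh with both tight: 0.6673 servings and 2.863 servings → $5.30.
Cheapest feasible corner: $5.30.

$5.30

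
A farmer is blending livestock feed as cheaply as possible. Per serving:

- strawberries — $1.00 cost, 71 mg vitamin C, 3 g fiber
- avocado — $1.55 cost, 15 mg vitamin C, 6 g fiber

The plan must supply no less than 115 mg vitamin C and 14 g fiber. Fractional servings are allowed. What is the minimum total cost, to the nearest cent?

$3.90

Minimising a linear cost over {vitamin C ≥ 115, fiber ≥ 14, servings ≥ 0} — the optimum is at a vertex, using one or two foods.
strawberries only: max(115/71, 14/3) = 4.667 servings → $4.67.
avocado only: max(115/15, 14/6) = 7.667 servings → $11.88.
strawberries + avocado with both tight: 1.26 servings and 1.703 servings → $3.90.
So the least-cost plan costs $3.90.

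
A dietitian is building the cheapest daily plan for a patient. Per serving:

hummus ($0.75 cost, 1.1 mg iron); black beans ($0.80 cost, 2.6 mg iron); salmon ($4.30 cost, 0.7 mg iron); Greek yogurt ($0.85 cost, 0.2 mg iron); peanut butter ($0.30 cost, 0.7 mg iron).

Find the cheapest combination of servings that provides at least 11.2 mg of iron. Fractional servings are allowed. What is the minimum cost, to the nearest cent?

Cost per mg of iron: black beans $0.3077, peanut butter $0.4286, hummus $0.6818, Greek yogurt $4.2500, salmon $6.1429.
With no serving limits, use only black beans: 11.2 mg / 2.6 mg = 4.308 servings × $0.80 = $3.45.

$3.45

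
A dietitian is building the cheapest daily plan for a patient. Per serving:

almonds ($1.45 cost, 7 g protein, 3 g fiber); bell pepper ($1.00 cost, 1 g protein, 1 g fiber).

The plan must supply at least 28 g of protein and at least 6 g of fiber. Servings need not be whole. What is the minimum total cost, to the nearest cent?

$5.80

With two linear requirements the optimum uses one or two foods; enumerate the corners.
almonds only: max(28/7, 6/3) = 4 servings → $5.80.
bell pepper only: max(28/1, 6/1) = 28 servings → $28.00.
almonds + bell pepper with both targets exact would need a negative amount; discard.
The minimum over all feasible corners is $5.80.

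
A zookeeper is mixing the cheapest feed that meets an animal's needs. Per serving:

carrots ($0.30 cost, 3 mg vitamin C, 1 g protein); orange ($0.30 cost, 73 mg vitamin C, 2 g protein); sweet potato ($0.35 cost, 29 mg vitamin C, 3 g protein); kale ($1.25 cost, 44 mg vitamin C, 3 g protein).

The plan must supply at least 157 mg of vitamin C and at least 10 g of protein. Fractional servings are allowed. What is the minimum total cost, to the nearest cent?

Check every corner: each single food scaled to meet both minima, and each pair solved so both constraints bind.
carrots only: max(157/3, 10/1) = 52.33 servings → $15.70.
orange only: max(157/73, 10/2) = 5 servings → $1.50.
sweet potato only: max(157/29, 10/3) = 5.414 servings → $1.89.
kale only: max(157/44, 10/3) = 3.568 servings → $4.46.
carrots + orange with both tight: 6.209 servings and 1.896 servings → $2.43.
carrots + sweet potato with both targets exact would need a negative amount; discard.
carrots + kale with both targets exact would need a negative amount; discard.
orange + sweet potato with both tight: 1.124 servings and 2.584 servings → $1.24.
orange + kale with both tight: 0.2366 servings and 3.176 servings → $4.04.
sweet potato + kale: the both-tight solution has a negative serving — not a feasible corner.
So the least-cost plan costs $1.24.

$1.24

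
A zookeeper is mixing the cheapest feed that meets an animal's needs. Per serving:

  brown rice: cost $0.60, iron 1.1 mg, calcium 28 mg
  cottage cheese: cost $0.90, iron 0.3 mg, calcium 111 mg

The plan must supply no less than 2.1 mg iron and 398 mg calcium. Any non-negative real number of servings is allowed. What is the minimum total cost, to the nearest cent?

Check every corner: each single food scaled to meet both minima, and each pair solved so both constraints bind.
brown rice only: max(2.1/1.1, 398/28) = 14.21 servings → $8.53.
cottage cheese only: max(2.1/0.3, 398/111) = 7 servings → $6.30.
brown rice + cottage cheese with both tight: 1 serving and 3.333 servings → $3.60.
The minimum over all feasible corners is $3.60.

$3.60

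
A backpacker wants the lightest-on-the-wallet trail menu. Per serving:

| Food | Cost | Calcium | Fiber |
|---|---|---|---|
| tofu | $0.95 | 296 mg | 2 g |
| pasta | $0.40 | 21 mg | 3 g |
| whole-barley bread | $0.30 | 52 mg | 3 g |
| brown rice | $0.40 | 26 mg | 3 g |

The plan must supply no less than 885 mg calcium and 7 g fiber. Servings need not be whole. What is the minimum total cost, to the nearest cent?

$2.89

Minimising a linear cost over {calcium ≥ 885, fiber ≥ 7, servings ≥ 0} — the optimum is at a vertex, using one or two foods.
tofu only: max(885/296, 7/2) = 3.5 servings → $3.33.
pasta only: max(885/21, 7/3) = 42.14 servings → $16.86.
whole-barley bread only: max(885/52, 7/3) = 17.02 servings → $5.11.
brown rice only: max(885/26, 7/3) = 34.04 servings → $13.62.
tofu + pasta with both tight: 2.965 servings and 0.357 servings → $2.96.
tofu + whole-barley bread with both tight: 2.922 servings and 0.3852 servings → $2.89.
tofu + brown rice with both tight: 2.958 servings and 0.3612 servings → $2.95.
pasta + whole-barley bread: intersection lies outside the first quadrant.
pasta + brown rice: the both-tight solution has a negative serving — not a feasible corner.
whole-barley bread + brown rice: intersection lies outside the first quadrant.
Cheapest feasible corner: $2.89.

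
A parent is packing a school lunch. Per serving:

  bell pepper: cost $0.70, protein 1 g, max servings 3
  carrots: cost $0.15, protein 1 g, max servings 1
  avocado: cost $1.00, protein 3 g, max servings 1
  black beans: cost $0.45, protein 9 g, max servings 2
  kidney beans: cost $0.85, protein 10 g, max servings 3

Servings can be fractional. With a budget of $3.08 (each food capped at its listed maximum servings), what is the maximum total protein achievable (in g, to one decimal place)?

Protein per dollar: black beans 20, kidney beans 11.76, carrots 6.667, avocado 3, bell pepper 1.429.
Take 2 servings of black beans: spends $0.90, +18.0 g protein (running total 18.0 g).
Take 2.565 servings of kidney beans: spends $2.18, +25.6 g protein (running total 43.6 g).
Greedy by best ratio exhausts the cost allowance optimally: 43.6 g.

43.6 g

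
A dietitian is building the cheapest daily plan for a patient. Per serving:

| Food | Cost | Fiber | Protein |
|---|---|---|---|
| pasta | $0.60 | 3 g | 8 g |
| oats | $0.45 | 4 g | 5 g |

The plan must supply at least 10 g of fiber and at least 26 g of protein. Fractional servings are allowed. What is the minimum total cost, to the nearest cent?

pasta only: max(10/3, 26/8) = 3.333 servings → $2.00.
oats only: max(10/4, 26/5) = 5.2 servings → $2.34.
pasta + oats with both tight: 3.176 servings and 0.1176 servings → $1.96.
So the least-cost plan costs $1.96.

$1.96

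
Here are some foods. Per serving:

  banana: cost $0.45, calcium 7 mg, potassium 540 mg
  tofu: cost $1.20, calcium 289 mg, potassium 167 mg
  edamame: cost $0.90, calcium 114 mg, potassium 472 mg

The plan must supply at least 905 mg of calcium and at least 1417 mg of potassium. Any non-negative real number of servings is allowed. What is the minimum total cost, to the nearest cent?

$4.46

An LP optimum is at a vertex; with two nutrient constraints at most two foods are used. Check each candidate.
banana only: max(905/7, 1417/540) = 129.3 servings → $58.18.
tofu only: max(905/289, 1417/167) = 8.485 servings → $10.18.
edamame only: max(905/114, 1417/472) = 7.939 servings → $7.14.
banana + tofu with both tight: 1.668 servings and 3.091 servings → $4.46.
banana + edamame: intersection lies outside the first quadrant.
tofu + edamame with both tight: 2.263 servings and 2.201 servings → $4.70.
The minimum over all feasible corners is $4.46.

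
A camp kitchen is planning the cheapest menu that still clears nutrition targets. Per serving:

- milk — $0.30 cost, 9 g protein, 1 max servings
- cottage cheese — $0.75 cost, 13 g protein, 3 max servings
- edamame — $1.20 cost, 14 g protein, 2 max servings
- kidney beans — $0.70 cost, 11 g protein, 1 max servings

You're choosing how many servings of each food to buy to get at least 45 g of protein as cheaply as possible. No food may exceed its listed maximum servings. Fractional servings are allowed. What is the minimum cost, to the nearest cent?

$2.38

Cost per g of protein: milk $0.0333, cottage cheese $0.0577, kidney beans $0.0636, edamame $0.0857.
Take 1 serving of milk: +9.0 g protein for $0.30 (total $0.30, still need 36.0 g).
Take 2.769 servings of cottage cheese: +36.0 g protein for $2.08 (total $2.38, still need 0.0 g).
Filling from the cheapest source first is optimal under one linear minimum: $2.38.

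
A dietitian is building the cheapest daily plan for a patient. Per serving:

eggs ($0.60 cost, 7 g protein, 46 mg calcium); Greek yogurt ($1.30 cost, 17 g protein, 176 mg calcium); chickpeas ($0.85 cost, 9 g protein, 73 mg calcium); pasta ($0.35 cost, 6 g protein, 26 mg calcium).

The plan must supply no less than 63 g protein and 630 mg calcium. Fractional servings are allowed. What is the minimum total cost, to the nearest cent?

$4.75

Minimising a linear cost over {protein ≥ 63, calcium ≥ 630, servings ≥ 0} — the optimum is at a vertex, using one or two foods.
eggs only: max(63/7, 630/46) = 13.7 servings → $8.22.
Greek yogurt only: max(63/17, 630/176) = 3.706 servings → $4.82.
chickpeas only: max(63/9, 630/73) = 8.63 servings → $7.34.
pasta only: max(63/6, 630/26) = 24.23 servings → $8.48.
eggs + Greek yogurt with both tight: 0.84 servings and 3.36 servings → $4.87.
eggs + chickpeas: the both-tight solution has a negative serving — not a feasible corner.
eggs + pasta with both targets exact would need a negative amount; discard.
Greek yogurt + chickpeas with both tight: 3.122 servings and 1.102 servings → $5.00.
Greek yogurt + pasta with both tight: 3.489 servings and 0.6156 servings → $4.75.
chickpeas + pasta: the both-tight solution has a negative serving — not a feasible corner.
The minimum over all feasible corners is $4.75.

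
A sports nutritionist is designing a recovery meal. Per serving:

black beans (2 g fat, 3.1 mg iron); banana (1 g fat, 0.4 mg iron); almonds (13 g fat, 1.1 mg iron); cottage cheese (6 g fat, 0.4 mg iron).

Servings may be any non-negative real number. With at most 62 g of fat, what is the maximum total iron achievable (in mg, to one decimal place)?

96.1 mg

Iron per g fat: black beans 1.55, banana 0.4, almonds 0.08462, cottage cheese 0.06667.
With no serving limits, spend the whole fat allowance on black beans: 62 g / 2 g × 3.1 mg = 96.1 mg.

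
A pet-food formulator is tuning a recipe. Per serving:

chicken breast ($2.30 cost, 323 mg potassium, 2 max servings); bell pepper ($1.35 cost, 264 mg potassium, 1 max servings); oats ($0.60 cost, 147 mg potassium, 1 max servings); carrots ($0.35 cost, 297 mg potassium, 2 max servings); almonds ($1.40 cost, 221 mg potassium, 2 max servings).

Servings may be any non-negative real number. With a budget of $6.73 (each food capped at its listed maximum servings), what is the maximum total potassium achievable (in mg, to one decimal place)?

Potassium per dollar: carrots 848.6, oats 245, bell pepper 195.6, almonds 157.9, chicken breast 140.4.
Take 2 servings of carrots: spends $0.70, +594.0 mg potassium (running total 594.0 mg).
Take 1 serving of oats: spends $0.60, +147.0 mg potassium (running total 741.0 mg).
Take 1 serving of bell pepper: spends $1.35, +264.0 mg potassium (running total 1005.0 mg).
Take 2 servings of almonds: spends $2.80, +442.0 mg potassium (running total 1447.0 mg).
Take 0.5565 servings of chicken breast: spends $1.28, +179.8 mg potassium (running total 1626.8 mg).
Filling greedily by potassium-per-dollar is optimal for one linear limit, giving 1626.8 mg.

1626.8 mg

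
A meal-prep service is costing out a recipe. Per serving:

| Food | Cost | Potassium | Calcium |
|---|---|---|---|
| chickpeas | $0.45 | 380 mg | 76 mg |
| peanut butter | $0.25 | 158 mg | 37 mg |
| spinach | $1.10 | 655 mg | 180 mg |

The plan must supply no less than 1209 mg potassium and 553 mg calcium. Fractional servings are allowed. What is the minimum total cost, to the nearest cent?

An LP optimum is at a vertex; with two nutrient constraints at most two foods are used. Check each candidate.
chickpeas only: max(1209/380, 553/76) = 7.276 servings → $3.27.
peanut butter only: max(1209/158, 553/37) = 14.95 servings → $3.74.
spinach only: max(1209/655, 553/180) = 3.072 servings → $3.38.
chickpeas + peanut butter: intersection lies outside the first quadrant.
chickpeas + spinach with both targets exact would need a negative amount; discard.
peanut butter + spinach with both targets exact would need a negative amount; discard.
The minimum over all feasible corners is $3.27.

$3.27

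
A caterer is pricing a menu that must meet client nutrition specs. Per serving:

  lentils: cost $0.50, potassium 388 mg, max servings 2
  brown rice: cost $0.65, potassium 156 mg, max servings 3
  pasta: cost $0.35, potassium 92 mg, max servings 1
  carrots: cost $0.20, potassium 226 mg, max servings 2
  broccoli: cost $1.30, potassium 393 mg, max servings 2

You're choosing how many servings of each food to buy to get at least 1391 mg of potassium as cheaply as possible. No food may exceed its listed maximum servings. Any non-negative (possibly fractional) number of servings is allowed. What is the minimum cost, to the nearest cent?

Cost per mg of potassium: carrots $0.0009, lentils $0.0013, broccoli $0.0033, pasta $0.0038, brown rice $0.0042.
Take 2 servings of carrots: +452.0 mg potassium for $0.40 (total $0.40, still need 939.0 mg).
Take 2 servings of lentils: +776.0 mg potassium for $1.00 (total $1.40, still need 163.0 mg).
Take 0.4148 servings of broccoli: +163.0 mg potassium for $0.54 (total $1.94, still need 0.0 mg).
Greedy by cheapest-per-mg is optimal for a single linear constraint, so the minimum cost is $1.94.

$1.94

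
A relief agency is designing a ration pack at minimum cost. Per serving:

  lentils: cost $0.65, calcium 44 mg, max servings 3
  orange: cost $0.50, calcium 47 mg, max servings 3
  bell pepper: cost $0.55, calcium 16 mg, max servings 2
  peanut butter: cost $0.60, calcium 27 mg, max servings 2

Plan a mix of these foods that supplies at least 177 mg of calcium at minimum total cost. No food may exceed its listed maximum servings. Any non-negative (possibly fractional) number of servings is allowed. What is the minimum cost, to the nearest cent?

Cost per mg of calcium: orange $0.0106, lentils $0.0148, peanut butter $0.0222, bell pepper $0.0344.
Take 3 servings of orange: +141.0 mg calcium for $1.50 (total $1.50, still need 36.0 mg).
Take 0.8182 servings of lentils: +36.0 mg calcium for $0.53 (total $2.03, still need 0.0 mg).
Filling from the cheapest source first is optimal under one linear minimum: $2.03.

$2.03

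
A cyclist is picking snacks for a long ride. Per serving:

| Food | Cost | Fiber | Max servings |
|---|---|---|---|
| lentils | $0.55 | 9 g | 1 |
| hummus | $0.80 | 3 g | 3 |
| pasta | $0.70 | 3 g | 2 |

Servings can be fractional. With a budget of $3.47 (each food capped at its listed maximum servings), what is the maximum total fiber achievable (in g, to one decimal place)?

Fiber per dollar: lentils 16.36, pasta 4.286, hummus 3.75.
Take 1 serving of lentils: spends $0.55, +9.0 g fiber (running total 9.0 g).
Take 2 servings of pasta: spends $1.40, +6.0 g fiber (running total 15.0 g).
Take 1.9 servings of hummus: spends $1.52, +5.7 g fiber (running total 20.7 g).
Greedy by best ratio exhausts the cost allowance optimally: 20.7 g.

20.7 g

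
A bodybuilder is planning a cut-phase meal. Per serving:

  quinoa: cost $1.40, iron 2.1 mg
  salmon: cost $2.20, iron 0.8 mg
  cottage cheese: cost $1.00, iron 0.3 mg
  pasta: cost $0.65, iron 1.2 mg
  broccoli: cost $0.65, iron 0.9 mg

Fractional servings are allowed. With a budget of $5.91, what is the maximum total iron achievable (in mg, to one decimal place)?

Iron per dollar: pasta 1.846, quinoa 1.5, broccoli 1.385, salmon 0.3636, cottage cheese 0.3.
With no serving limits, spend the whole cost allowance on pasta: $5.91 / $0.65 × 1.2 mg = 10.9 mg.

10.9 mg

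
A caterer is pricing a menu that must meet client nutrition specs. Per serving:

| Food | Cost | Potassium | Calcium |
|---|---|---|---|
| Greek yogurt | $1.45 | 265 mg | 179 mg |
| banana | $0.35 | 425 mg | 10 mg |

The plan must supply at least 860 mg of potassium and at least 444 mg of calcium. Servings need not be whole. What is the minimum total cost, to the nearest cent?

$3.73

The cheapest plan sits at a corner of the feasible region — with two constraints it uses at most two foods.
Greek yogurt only: max(860/265, 444/179) = 3.245 servings → $4.71.
banana only: max(860/425, 444/10) = 44.4 servings → $15.54.
Greek yogurt + banana with both tight: 2.453 servings and 0.4941 servings → $3.73.
The minimum over all feasible corners is $3.73.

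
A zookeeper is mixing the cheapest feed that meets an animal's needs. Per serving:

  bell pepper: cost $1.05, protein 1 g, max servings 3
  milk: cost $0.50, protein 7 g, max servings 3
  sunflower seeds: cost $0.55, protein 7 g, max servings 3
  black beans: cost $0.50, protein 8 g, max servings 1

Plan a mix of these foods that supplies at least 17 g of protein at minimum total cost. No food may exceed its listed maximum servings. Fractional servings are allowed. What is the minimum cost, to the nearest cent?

Cost per g of protein: black beans $0.0625, milk $0.0714, sunflower seeds $0.0786, bell pepper $1.0500.
Take 1 serving of black beans: +8.0 g protein for $0.50 (total $0.50, still need 9.0 g).
Take 1.286 servings of milk: +9.0 g protein for $0.64 (total $1.14, still need 0.0 g).
Greedy by cheapest-per-g is optimal for a single linear constraint, so the minimum cost is $1.14.

$1.14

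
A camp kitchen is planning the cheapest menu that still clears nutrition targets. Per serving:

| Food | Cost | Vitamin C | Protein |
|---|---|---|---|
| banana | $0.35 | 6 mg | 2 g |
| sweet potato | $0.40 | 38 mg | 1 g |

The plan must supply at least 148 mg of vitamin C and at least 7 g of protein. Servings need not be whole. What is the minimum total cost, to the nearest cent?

Minimising a linear cost over {vitamin C ≥ 148, protein ≥ 7, servings ≥ 0} — the optimum is at a vertex, using one or two foods.
banana only: max(148/6, 7/2) = 24.67 servings → $8.63.
sweet potato only: max(148/38, 7/1) = 7 servings → $2.80.
banana + sweet potato with both tight: 1.686 servings and 3.629 servings → $2.04.
The minimum over all feasible corners is $2.04.

$2.04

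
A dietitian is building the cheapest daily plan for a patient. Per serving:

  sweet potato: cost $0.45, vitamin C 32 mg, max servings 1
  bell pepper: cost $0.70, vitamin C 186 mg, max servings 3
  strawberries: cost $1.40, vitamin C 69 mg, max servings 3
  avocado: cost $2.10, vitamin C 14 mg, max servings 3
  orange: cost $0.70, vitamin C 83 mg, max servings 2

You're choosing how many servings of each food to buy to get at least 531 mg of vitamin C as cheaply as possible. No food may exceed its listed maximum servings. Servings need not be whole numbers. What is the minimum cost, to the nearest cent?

$2.00

Cost per mg of vitamin C: bell pepper $0.0038, orange $0.0084, sweet potato $0.0141, strawberries $0.0203, avocado $0.1500.
Take 2.855 servings of bell pepper: +531.0 mg vitamin C for $2.00 (total $2.00, still need 0.0 mg).
Filling from the cheapest source first is optimal under one linear minimum: $2.00.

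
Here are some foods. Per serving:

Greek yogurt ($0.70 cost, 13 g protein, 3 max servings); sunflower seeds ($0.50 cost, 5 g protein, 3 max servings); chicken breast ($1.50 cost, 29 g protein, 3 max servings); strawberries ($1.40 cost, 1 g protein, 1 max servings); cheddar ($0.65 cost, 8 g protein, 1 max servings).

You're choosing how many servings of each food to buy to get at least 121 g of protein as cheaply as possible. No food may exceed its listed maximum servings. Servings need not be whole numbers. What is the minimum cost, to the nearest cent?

Cost per g of protein: chicken breast $0.0517, Greek yogurt $0.0538, cheddar $0.0813, sunflower seeds $0.1000, strawberries $1.4000.
Take 3 servings of chicken breast: +87.0 g protein for $4.50 (total $4.50, still need 34.0 g).
Take 2.615 servings of Greek yogurt: +34.0 g protein for $1.83 (total $6.33, still need 0.0 g).
Greedy by cheapest-per-g is optimal for a single linear constraint, so the minimum cost is $6.33.

$6.33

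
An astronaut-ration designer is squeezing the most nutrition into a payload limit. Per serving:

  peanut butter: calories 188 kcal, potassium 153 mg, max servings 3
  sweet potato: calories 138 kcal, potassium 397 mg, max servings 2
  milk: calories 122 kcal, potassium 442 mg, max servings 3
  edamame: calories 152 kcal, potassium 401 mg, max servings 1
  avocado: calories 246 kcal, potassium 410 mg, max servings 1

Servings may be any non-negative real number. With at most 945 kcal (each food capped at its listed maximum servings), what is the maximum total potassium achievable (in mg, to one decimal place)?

2772.7 mg

Potassium per kcal: milk 3.623, sweet potato 2.877, edamame 2.638, avocado 1.667, peanut butter 0.8138.
Take 3 servings of milk: uses 366 kcal, +1326.0 mg potassium (running total 1326.0 mg).
Take 2 servings of sweet potato: uses 276 kcal, +794.0 mg potassium (running total 2120.0 mg).
Take 1 serving of edamame: uses 152 kcal, +401.0 mg potassium (running total 2521.0 mg).
Take 0.6138 servings of avocado: uses 151 kcal, +251.7 mg potassium (running total 2772.7 mg).
Filling greedily by potassium-per-kcal is optimal for one linear limit, giving 2772.7 mg.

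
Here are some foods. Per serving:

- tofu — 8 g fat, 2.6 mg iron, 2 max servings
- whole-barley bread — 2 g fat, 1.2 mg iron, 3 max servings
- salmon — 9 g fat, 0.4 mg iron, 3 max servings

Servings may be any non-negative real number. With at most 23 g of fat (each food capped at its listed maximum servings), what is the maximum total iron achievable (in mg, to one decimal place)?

8.8 mg

Iron per g fat: whole-barley bread 0.6, tofu 0.325, salmon 0.04444.
Take 3 servings of whole-barley bread: uses 6 g fat, +3.6 mg iron (running total 3.6 mg).
Take 2 servings of tofu: uses 16 g fat, +5.2 mg iron (running total 8.8 mg).
Take 0.1111 servings of salmon: uses 1 g fat, +0.0 mg iron (running total 8.8 mg).
Greedy by best ratio exhausts the fat allowance optimally: 8.8 mg.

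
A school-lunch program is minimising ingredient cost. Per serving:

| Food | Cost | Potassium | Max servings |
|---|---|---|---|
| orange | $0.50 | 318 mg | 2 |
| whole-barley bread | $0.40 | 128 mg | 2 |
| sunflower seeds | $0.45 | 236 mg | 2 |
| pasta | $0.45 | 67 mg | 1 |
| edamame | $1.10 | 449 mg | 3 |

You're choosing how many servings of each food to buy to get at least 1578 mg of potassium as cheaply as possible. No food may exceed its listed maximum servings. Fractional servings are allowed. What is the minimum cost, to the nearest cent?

Cost per mg of potassium: orange $0.0016, sunflower seeds $0.0019, edamame $0.0024, whole-barley bread $0.0031, pasta $0.0067.
Take 2 servings of orange: +636.0 mg potassium for $1.00 (total $1.00, still need 942.0 mg).
Take 2 servings of sunflower seeds: +472.0 mg potassium for $0.90 (total $1.90, still need 470.0 mg).
Take 1.047 servings of edamame: +470.0 mg potassium for $1.15 (total $3.05, still need 0.0 mg).
Greedy by cheapest-per-mg is optimal for a single linear constraint, so the minimum cost is $3.05.

$3.05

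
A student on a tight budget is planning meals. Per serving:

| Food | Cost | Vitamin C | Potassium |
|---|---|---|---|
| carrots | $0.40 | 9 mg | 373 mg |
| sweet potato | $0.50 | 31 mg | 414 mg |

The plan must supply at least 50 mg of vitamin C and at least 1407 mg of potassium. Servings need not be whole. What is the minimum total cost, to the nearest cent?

$1.55

carrots only: max(50/9, 1407/373) = 5.556 servings → $2.22.
sweet potato only: max(50/31, 1407/414) = 3.399 servings → $1.70.
carrots + sweet potato with both tight: 2.924 servings and 0.7639 servings → $1.55.
The minimum over all feasible corners is $1.55.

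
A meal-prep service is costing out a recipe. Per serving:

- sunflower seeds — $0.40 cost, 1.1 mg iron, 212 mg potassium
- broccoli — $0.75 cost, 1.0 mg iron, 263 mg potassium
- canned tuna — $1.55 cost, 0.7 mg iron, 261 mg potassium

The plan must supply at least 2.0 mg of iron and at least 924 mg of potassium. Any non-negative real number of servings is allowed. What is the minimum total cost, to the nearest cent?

An LP optimum is at a vertex; with two nutrient constraints at most two foods are used. Check each candidate.
sunflower seeds only: max(2.0/1.1, 924/212) = 4.358 servings → $1.74.
broccoli only: max(2.0/1.0, 924/263) = 3.513 servings → $2.63.
canned tuna only: max(2.0/0.7, 924/261) = 3.54 servings → $5.49.
sunflower seeds + broccoli with both targets exact would need a negative amount; discard.
sunflower seeds + canned tuna: intersection lies outside the first quadrant.
broccoli + canned tuna: the both-tight solution has a negative serving — not a feasible corner.
So the least-cost plan costs $1.74.

$1.74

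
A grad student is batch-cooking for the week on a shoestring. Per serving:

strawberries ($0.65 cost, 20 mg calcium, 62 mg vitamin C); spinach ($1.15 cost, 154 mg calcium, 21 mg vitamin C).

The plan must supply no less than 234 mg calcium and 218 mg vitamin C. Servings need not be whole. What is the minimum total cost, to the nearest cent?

At the optimum either one food covers both requirements or two foods hit both targets exactly; no other combination can be cheaper.
strawberries only: max(234/20, 218/62) = 11.7 servings → $7.61.
spinach only: max(234/154, 218/21) = 10.38 servings → $11.94.
strawberries + spinach with both tight: 3.14 servings and 1.112 servings → $3.32.
The minimum over all feasible corners is $3.32.

$3.32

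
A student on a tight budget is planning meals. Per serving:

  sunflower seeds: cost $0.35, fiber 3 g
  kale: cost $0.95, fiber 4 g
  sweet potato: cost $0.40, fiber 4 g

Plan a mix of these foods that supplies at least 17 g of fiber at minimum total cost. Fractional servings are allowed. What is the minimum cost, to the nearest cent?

Cost per g of fiber: sweet potato $0.1000, sunflower seeds $0.1167, kale $0.2375.
With no serving limits, use only sweet potato: 17 g / 4 g = 4.25 servings × $0.40 = $1.70.

$1.70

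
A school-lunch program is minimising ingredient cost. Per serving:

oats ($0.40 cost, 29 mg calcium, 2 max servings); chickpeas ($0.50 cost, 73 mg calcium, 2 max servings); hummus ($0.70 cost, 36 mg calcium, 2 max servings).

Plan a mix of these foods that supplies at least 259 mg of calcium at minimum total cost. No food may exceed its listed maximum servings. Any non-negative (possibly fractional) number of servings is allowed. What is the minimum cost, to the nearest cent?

$2.87

Cost per mg of calcium: chickpeas $0.0068, oats $0.0138, hummus $0.0194.
Take 2 servings of chickpeas: +146.0 mg calcium for $1.00 (total $1.00, still need 113.0 mg).
Take 2 servings of oats: +58.0 mg calcium for $0.80 (total $1.80, still need 55.0 mg).
Take 1.528 servings of hummus: +55.0 mg calcium for $1.07 (total $2.87, still need 0.0 mg).
Greedy by cheapest-per-mg is optimal for a single linear constraint, so the minimum cost is $2.87.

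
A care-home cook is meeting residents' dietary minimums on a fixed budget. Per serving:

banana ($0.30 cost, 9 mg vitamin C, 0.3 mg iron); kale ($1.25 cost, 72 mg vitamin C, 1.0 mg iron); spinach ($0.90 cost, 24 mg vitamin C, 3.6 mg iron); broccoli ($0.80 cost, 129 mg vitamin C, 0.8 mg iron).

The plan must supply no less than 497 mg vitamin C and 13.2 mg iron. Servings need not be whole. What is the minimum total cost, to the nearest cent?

Compare the cost at each extreme point of the feasible region.
banana only: max(497/9, 13.2/0.3) = 55.22 servings → $16.57.
kale only: max(497/72, 13.2/1.0) = 13.2 servings → $16.50.
spinach only: max(497/24, 13.2/3.6) = 20.71 servings → $18.64.
broccoli only: max(497/129, 13.2/0.8) = 16.5 servings → $13.20.
banana + kale with both tight: 35.98 servings and 2.405 servings → $13.80.
banana + spinach with both targets exact would need a negative amount; discard.
banana + broccoli with both tight: 41.43 servings and 0.9619 servings → $13.20.
kale + spinach with both tight: 6.26 servings and 1.928 servings → $9.56.
kale + broccoli with both targets exact would need a negative amount; discard.
spinach + broccoli with both tight: 2.932 servings and 3.307 servings → $5.28.
The minimum over all feasible corners is $5.28.

$5.28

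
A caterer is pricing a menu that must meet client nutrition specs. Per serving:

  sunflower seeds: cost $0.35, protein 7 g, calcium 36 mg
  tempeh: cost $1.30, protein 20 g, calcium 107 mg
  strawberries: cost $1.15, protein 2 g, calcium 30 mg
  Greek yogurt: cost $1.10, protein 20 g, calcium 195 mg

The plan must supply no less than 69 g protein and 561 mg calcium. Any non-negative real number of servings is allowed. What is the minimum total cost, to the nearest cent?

$3.67

Compare the cost at each extreme point of the feasible region.
sunflower seeds only: max(69/7, 561/36) = 15.58 servings → $5.45.
tempeh only: max(69/20, 561/107) = 5.243 servings → $6.82.
strawberries only: max(69/2, 561/30) = 34.5 servings → $39.67.
Greek yogurt only: max(69/20, 561/195) = 3.45 servings → $3.79.
sunflower seeds + tempeh: intersection lies outside the first quadrant.
sunflower seeds + strawberries with both tight: 6.87 servings and 10.46 servings → $14.43.
sunflower seeds + Greek yogurt with both tight: 3.465 servings and 2.237 servings → $3.67.
tempeh + strawberries with both tight: 2.456 servings and 9.94 servings → $14.62.
tempeh + Greek yogurt with both tight: 1.27 servings and 2.18 servings → $4.05.
strawberries + Greek yogurt: intersection lies outside the first quadrant.
The minimum over all feasible corners is $3.67.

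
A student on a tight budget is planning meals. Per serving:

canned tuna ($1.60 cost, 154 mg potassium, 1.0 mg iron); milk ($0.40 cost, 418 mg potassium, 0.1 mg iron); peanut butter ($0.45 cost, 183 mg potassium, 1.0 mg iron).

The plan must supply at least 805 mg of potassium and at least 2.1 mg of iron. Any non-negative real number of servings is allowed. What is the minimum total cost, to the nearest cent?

This is a tiny linear program; its minimum lies at a vertex of the feasible set. List the vertices and price them.
canned tuna only: max(805/154, 2.1/1.0) = 5.227 servings → $8.36.
milk only: max(805/418, 2.1/0.1) = 21 servings → $8.40.
peanut butter only: max(805/183, 2.1/1.0) = 4.399 servings → $1.98.
canned tuna + milk with both tight: 1.98 servings and 1.196 servings → $3.65.
canned tuna + peanut butter with both targets exact would need a negative amount; discard.
milk + peanut butter with both tight: 1.053 servings and 1.995 servings → $1.32.
So the least-cost plan costs $1.32.

$1.32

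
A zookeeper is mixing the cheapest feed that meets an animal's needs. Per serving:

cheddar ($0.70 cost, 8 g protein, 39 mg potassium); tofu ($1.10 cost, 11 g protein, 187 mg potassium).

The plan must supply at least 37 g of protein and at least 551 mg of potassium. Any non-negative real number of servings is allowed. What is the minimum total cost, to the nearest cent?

$3.62

With two linear requirements the optimum uses one or two foods; enumerate the corners.
cheddar only: max(37/8, 551/39) = 14.13 servings → $9.89.
tofu only: max(37/11, 551/187) = 3.364 servings → $3.70.
cheddar + tofu with both tight: 0.8041 servings and 2.779 servings → $3.62.
So the least-cost plan costs $3.62.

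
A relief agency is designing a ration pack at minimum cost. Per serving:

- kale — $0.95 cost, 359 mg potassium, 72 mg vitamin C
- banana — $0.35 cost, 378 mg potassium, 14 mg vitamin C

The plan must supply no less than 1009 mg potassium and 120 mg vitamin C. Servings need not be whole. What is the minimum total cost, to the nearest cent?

At the optimum either one food covers both requirements or two foods hit both targets exactly; no other combination can be cheaper.
kale only: max(1009/359, 120/72) = 2.811 servings → $2.67.
banana only: max(1009/378, 120/14) = 8.571 servings → $3.00.
kale + banana with both tight: 1.408 servings and 1.332 servings → $1.80.
So the least-cost plan costs $1.80.

$1.80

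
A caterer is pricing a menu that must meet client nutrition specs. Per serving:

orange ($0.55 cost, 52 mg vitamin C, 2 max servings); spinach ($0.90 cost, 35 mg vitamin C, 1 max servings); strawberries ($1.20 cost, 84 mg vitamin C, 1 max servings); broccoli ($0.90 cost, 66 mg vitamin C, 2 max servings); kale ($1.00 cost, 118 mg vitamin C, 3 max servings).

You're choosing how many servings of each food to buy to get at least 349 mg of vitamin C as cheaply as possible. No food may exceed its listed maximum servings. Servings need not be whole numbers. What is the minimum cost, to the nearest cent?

$2.96

Cost per mg of vitamin C: kale $0.0085, orange $0.0106, broccoli $0.0136, strawberries $0.0143, spinach $0.0257.
Take 2.958 servings of kale: +349.0 mg vitamin C for $2.96 (total $2.96, still need 0.0 mg).
Greedy by cheapest-per-mg is optimal for a single linear constraint, so the minimum cost is $2.96.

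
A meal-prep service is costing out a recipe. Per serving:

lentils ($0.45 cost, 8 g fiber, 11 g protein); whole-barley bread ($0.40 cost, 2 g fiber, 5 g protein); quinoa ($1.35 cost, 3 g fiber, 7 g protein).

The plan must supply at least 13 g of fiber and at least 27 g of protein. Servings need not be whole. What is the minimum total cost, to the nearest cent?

$1.10

A basic optimal solution has at most two foods positive. Try each food alone and each pair with both targets met exactly.
lentils only: max(13/8, 27/11) = 2.455 servings → $1.10.
whole-barley bread only: max(13/2, 27/5) = 6.5 servings → $2.60.
quinoa only: max(13/3, 27/7) = 4.333 servings → $5.85.
lentils + whole-barley bread with both tight: 0.6111 servings and 4.056 servings → $1.90.
lentils + quinoa with both tight: 0.4348 servings and 3.174 servings → $4.48.
whole-barley bread + quinoa with both targets exact would need a negative amount; discard.
The minimum over all feasible corners is $1.10.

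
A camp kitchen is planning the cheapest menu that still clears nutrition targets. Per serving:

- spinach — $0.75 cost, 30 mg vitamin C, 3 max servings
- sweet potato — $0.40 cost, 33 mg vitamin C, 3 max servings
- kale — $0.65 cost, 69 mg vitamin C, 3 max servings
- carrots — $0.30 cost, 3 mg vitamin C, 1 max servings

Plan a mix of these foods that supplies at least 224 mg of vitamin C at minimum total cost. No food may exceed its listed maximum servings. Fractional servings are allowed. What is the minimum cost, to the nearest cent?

Cost per mg of vitamin C: kale $0.0094, sweet potato $0.0121, spinach $0.0250, carrots $0.1000.
Take 3 servings of kale: +207.0 mg vitamin C for $1.95 (total $1.95, still need 17.0 mg).
Take 0.5152 servings of sweet potato: +17.0 mg vitamin C for $0.21 (total $2.16, still need 0.0 mg).
Filling from the cheapest source first is optimal under one linear minimum: $2.16.

$2.16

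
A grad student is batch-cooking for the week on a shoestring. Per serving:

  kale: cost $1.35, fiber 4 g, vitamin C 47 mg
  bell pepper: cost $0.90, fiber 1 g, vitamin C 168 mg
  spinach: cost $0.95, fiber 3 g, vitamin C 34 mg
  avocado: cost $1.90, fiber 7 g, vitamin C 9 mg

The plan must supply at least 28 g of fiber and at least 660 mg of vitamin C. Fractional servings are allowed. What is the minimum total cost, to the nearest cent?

$9.95

kale only: max(28/4, 660/47) = 14.04 servings → $18.96.
bell pepper only: max(28/1, 660/168) = 28 servings → $25.20.
spinach only: max(28/3, 660/34) = 19.41 servings → $18.44.
avocado only: max(28/7, 660/9) = 73.33 servings → $139.33.
kale + bell pepper with both tight: 6.47 servings and 2.118 servings → $10.64.
kale + spinach: intersection lies outside the first quadrant.
kale + avocado with both targets exact would need a negative amount; discard.
bell pepper + spinach with both tight: 2.187 servings and 8.604 servings → $10.14.
bell pepper + avocado with both tight: 3.743 servings and 3.465 servings → $9.95.
spinach + avocado: the both-tight solution has a negative serving — not a feasible corner.
The minimum over all feasible corners is $9.95.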